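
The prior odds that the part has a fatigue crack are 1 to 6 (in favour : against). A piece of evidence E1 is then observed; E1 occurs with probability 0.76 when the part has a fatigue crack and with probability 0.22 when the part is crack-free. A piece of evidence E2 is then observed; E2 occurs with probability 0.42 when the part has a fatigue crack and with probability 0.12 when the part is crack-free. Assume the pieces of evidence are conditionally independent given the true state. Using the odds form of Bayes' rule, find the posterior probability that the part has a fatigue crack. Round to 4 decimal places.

Prior odds = 1/6 = 0.16667.
Likelihood ratio for E1 = 0.76/0.22 = 3.4545.
Likelihood ratio for E2 = 0.42/0.12 = 3.5000.
Posterior odds = prior odds × LR₁ × LR₂ = 2.0152.
Posterior probability = odds/(1+odds) = 2.0152/3.0152 = 0.6683.

Posterior probability ≈ 0.6683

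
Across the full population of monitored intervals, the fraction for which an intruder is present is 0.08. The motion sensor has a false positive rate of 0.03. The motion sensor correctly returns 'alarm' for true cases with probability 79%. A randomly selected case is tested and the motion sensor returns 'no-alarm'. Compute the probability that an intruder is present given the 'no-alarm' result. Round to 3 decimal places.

Let H be the event that an intruder is present. P(H) = 0.08, so P(¬H) = 0.92. With E the 'no-alarm' result, P(E|H) = 0.21 and P(E|¬H) = 0.97.
P(E) = 0.21·0.08 + 0.97·0.92 = 0.016800 + 0.89240 = 0.90920.
By Bayes' theorem, P(H|E) = 0.016800 / 0.90920 = 0.018.

P(H | E) ≈ 0.018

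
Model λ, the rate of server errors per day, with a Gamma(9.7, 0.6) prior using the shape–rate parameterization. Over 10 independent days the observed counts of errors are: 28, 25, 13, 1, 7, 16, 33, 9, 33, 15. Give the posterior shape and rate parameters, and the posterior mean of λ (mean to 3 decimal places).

Total count ∑xᵢ = 180 over n = 10 days.
Gamma is conjugate to the Poisson likelihood: posterior is Gamma(shape = 9.7+180 = 189.7, rate = 0.6+10 = 10.6).
E[λ | data] = 189.7/10.6 = 17.896.

Posterior: Gamma(shape=189.7, rate=10.6); mean ≈ 17.896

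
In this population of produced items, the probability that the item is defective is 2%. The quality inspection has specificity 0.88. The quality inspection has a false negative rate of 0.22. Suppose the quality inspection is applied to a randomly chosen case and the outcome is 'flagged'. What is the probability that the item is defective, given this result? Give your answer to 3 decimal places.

P(H | E) ≈ 0.117

Write H for 'the item is defective'. Prior odds H:¬H = 0.02/0.98 = 0.020408. For the 'flagged' outcome, the likelihood ratio is 0.78/0.12 = 6.5000.
Posterior odds = 0.020408 × 6.5000 = 0.13265, so P(H|E) = 0.13265/(1+0.13265) = 0.117.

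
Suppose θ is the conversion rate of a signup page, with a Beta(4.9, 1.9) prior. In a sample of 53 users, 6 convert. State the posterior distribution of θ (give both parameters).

Posterior: Beta(10.9, 48.9)

The binomial likelihood is conjugate to the Beta prior: with 6 successes and 47 failures, the posterior is Beta(4.9+6, 1.9+47) = Beta(10.9, 48.9).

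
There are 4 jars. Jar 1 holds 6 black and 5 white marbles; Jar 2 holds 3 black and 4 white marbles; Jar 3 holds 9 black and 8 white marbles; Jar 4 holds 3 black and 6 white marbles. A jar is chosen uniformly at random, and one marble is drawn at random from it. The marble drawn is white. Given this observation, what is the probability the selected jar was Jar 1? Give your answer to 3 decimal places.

Tabulate prior·likelihood by source: [1] prior 0.25, lik 0.4545, product 0.1136; [2] prior 0.25, lik 0.5714, product 0.1429; [3] prior 0.25, lik 0.4706, product 0.1176; [4] prior 0.25, lik 0.6667, product 0.1667.
Normalizing constant = 0.54081; the posterior for Jar 1 is its product over the sum, 0.1136/0.54081 = 0.210.

Posterior probability ≈ 0.210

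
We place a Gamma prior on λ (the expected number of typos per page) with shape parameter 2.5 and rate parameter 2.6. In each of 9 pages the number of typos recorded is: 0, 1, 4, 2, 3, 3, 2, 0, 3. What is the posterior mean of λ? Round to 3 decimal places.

The Poisson likelihood adds the total count to the shape and the number of exposure periods to the rate. Here ∑xᵢ = 18 and n = 9, so shape 2.5→20.5 and rate 2.6→11.6.
E[λ | data] = 20.5/11.6 = 1.767.

Posterior mean ≈ 1.767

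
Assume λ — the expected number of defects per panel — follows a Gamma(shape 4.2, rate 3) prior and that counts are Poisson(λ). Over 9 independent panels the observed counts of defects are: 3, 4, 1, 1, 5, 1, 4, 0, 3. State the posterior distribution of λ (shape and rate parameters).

Posterior: Gamma(shape=26.2, rate=12)

The Poisson likelihood adds the total count to the shape and the number of exposure periods to the rate. Here ∑xᵢ = 22 and n = 9, so shape 4.2→26.2 and rate 3→12.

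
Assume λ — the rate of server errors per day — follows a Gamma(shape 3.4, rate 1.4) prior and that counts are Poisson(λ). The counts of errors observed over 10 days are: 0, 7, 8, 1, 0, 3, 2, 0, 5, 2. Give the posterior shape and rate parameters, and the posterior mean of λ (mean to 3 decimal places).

The Poisson likelihood adds the total count to the shape and the number of exposure periods to the rate. Here ∑xᵢ = 28 and n = 10, so shape 3.4→31.4 and rate 1.4→11.4.
E[λ | data] = 31.4/11.4 = 2.754.

Posterior: Gamma(shape=31.4, rate=11.4); mean ≈ 2.754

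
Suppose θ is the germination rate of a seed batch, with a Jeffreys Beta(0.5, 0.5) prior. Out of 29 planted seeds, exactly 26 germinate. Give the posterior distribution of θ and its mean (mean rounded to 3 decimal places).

Observing 26 successes and 3 failures updates Beta(0.5, 0.5) by adding the success and failure counts to the two shape parameters: α = 0.5+26 = 26.5, β = 0.5+3 = 3.5.
E[θ | data] = 26.5/(26.5+3.5) = 0.883.

Posterior: Beta(26.5, 3.5); mean ≈ 0.883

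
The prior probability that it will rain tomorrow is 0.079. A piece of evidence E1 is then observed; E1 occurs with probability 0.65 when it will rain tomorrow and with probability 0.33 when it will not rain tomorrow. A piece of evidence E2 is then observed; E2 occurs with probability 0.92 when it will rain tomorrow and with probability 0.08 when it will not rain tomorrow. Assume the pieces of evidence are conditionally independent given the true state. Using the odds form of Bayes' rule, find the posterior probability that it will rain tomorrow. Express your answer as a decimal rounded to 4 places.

Prior odds = 0.079/(1−0.079) = 0.085776.
Likelihood ratio for E1 = 0.65/0.33 = 1.9697.
Likelihood ratio for E2 = 0.92/0.08 = 11.500.
Posterior odds = prior odds × LR₁ × LR₂ = 1.9430.
Posterior probability = odds/(1+odds) = 1.9430/2.9430 = 0.6602.

Posterior probability ≈ 0.6602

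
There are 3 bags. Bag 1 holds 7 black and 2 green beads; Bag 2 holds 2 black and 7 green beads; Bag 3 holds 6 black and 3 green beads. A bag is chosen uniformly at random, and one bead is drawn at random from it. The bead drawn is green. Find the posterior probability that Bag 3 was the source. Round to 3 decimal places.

P(green|Bag 1) = 0.2222; P(green|Bag 2) = 0.7778; P(green|Bag 3) = 0.3333.
Prior × likelihood for each source: 0.333333·0.2222=0.07407, 0.333333·0.7778=0.2593, 0.333333·0.3333=0.1111. Summing gives P(green) = 0.44444.
P(Bag 3 | green) = 0.1111 / 0.44444 = 0.250.

Posterior probability ≈ 0.250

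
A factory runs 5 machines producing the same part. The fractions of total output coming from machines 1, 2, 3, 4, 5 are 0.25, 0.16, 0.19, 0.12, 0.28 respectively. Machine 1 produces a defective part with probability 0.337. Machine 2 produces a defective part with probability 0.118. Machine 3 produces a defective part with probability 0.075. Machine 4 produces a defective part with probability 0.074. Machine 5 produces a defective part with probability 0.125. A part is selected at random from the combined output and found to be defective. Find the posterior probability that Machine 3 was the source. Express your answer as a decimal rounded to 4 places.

Tabulate prior·likelihood by source: [1] prior 0.25, lik 0.337, product 0.08425; [2] prior 0.16, lik 0.118, product 0.01888; [3] prior 0.19, lik 0.075, product 0.01425; [4] prior 0.12, lik 0.074, product 0.008880; [5] prior 0.28, lik 0.125, product 0.03500.
Normalizing constant = 0.16126; the posterior for Machine 3 is its product over the sum, 0.01425/0.16126 = 0.0884.

Posterior probability ≈ 0.0884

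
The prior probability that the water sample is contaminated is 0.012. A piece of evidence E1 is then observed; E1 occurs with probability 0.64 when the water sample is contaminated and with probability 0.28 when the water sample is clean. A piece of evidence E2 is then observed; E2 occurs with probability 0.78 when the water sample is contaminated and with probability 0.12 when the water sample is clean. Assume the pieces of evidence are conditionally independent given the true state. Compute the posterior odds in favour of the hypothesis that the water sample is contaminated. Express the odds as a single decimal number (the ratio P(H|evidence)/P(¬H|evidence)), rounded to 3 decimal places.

Posterior odds ≈ 0.180

Prior odds = 0.012/(1−0.012) = 0.012146. In log-odds, ln(0.012146) = -4.4108.
Add log likelihood ratios: ln(2.2857) + ln(6.5000) = 2.6985.
Posterior log-odds = -1.7123, so posterior odds = exp(-1.7123) = 0.18045.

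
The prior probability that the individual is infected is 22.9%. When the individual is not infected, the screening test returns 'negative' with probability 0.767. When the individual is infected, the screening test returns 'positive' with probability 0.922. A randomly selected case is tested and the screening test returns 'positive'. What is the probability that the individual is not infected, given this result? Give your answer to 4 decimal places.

Write H for 'the individual is infected'. Prior odds H:¬H = 0.229/0.771 = 0.29702. For the 'positive' outcome, the likelihood ratio is 0.922/0.233 = 3.9571.
Posterior odds = 0.29702 × 3.9571 = 1.1753, so P(H|E) = 1.1753/(1+1.1753) = 0.5403. Then P(¬H|E) = 1 − 0.5403 = 0.4597.

P(¬H | E) ≈ 0.4597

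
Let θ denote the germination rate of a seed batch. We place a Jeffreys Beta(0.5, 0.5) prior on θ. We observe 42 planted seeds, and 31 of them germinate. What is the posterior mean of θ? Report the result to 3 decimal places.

Observing 31 successes and 11 failures updates Beta(0.5, 0.5) by adding the success and failure counts to the two shape parameters: α = 0.5+31 = 31.5, β = 0.5+11 = 11.5.
Posterior mean = α/(α+β) = 31.5/43 = 0.733.

Posterior mean ≈ 0.733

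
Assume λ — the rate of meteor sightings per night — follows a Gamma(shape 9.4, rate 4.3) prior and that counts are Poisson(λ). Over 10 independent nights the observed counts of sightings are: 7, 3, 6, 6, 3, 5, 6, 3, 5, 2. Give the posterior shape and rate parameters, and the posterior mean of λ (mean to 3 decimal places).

Total count ∑xᵢ = 46 over n = 10 nights.
Gamma is conjugate to the Poisson likelihood: posterior is Gamma(shape = 9.4+46 = 55.4, rate = 4.3+10 = 14.3).
E[λ | data] = 55.4/14.3 = 3.874.

Posterior: Gamma(shape=55.4, rate=14.3); mean ≈ 3.874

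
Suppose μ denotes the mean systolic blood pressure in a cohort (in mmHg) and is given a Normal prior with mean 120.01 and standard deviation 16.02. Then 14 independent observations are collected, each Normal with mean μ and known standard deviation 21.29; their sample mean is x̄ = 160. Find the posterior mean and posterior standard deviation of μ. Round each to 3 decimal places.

Posterior mean ≈ 155.520; posterior SD ≈ 5.362

With known σ, the Normal prior is conjugate. Weight on the data is w = (n/σ²)/(n/σ² + 1/τ₀²) = 0.0308871/(0.0308871+0.00389650) = 0.88798.
Posterior mean = w·x̄ + (1−w)·μ₀ = 0.88798·160 + 0.11202·120.01 = 155.520. Posterior variance = 1/(0.0308871+0.00389650) = 28.7492, so SD = 5.362.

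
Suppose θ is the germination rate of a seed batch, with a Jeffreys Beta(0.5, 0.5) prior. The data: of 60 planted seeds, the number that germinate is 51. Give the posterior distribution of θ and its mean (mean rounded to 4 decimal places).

Observing 51 successes and 9 failures updates Beta(0.5, 0.5) by adding the success and failure counts to the two shape parameters: α = 0.5+51 = 51.5, β = 0.5+9 = 9.5.
Posterior mean = α/(α+β) = 51.5/61 = 0.8443.

Posterior: Beta(51.5, 9.5); mean ≈ 0.8443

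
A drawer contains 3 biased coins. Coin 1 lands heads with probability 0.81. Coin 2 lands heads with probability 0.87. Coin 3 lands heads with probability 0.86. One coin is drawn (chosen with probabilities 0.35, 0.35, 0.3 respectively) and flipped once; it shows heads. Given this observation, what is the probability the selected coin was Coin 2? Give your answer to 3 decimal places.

Posterior probability ≈ 0.360

Tabulate prior·likelihood by source: [1] prior 0.35, lik 0.81, product 0.2835; [2] prior 0.35, lik 0.87, product 0.3045; [3] prior 0.3, lik 0.86, product 0.2580.
Normalizing constant = 0.84600; the posterior for Coin 2 is its product over the sum, 0.3045/0.84600 = 0.360.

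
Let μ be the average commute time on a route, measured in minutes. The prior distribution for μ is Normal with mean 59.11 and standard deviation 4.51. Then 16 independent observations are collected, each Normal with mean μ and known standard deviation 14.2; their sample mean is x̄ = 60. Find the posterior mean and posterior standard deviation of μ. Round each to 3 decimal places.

Posterior mean ≈ 59.660; posterior SD ≈ 2.789

Prior precision 1/τ₀² = 1/4.51² = 0.0491640; data precision n/σ² = 16/14.2² = 0.0793493.
Posterior precision = 0.0491640 + 0.0793493 = 0.128513, giving posterior SD = 1/√0.128513 = 2.789.
Posterior mean = (0.0491640·59.11 + 0.0793493·60) / 0.128513 = 59.660.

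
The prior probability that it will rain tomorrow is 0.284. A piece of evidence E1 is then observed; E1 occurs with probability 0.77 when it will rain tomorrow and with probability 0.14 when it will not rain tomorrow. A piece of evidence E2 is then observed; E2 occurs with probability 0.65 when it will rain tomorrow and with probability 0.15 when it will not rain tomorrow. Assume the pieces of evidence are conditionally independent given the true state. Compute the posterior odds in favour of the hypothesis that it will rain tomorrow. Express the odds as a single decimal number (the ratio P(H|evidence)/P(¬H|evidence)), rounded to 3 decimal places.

Prior odds = 0.284/(1−0.284) = 0.39665.
Likelihood ratio for E1 = 0.77/0.14 = 5.5000.
Likelihood ratio for E2 = 0.65/0.15 = 4.3333.
Posterior odds = prior odds × LR₁ × LR₂ = 9.4534.

Posterior odds ≈ 9.453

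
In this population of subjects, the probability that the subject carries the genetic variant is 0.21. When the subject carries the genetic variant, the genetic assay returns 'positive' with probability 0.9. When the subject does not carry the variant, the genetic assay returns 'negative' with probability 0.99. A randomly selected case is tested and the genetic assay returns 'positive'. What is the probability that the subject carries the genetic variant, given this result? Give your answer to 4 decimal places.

Let H be the event that the subject carries the genetic variant. P(H) = 0.21, so P(¬H) = 0.79. With E the 'positive' result, P(E|H) = 0.9 and P(E|¬H) = 0.01.
P(E) = 0.9·0.21 + 0.01·0.79 = 0.18900 + 0.0079000 = 0.19690.
By Bayes' theorem, P(H|E) = 0.18900 / 0.19690 = 0.9599.

P(H | E) ≈ 0.9599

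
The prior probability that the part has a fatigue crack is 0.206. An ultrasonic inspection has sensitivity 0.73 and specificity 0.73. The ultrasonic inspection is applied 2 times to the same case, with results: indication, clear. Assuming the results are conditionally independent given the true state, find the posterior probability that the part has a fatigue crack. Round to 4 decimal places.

Let H be the event that the part has a fatigue crack; start with P(H) = 0.206. P('indication'|H) = 0.73, P('indication'|¬H) = 0.27.
Update on result 1 ('indication'): P(H) ← 0.73·0.2060 / (0.73·0.2060 + 0.27·0.7940) = 0.15038/0.36476 = 0.4123.
Update on result 2 ('clear'): P(H) ← 0.27·0.4123 / (0.27·0.4123 + 0.73·0.5877) = 0.11131/0.54036 = 0.2060.

Posterior P(H) ≈ 0.2060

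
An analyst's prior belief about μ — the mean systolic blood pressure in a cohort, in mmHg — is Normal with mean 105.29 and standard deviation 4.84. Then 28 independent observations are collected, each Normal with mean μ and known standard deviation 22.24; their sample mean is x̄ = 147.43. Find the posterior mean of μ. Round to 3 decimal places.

Posterior mean ≈ 129.314

Prior precision 1/τ₀² = 1/4.84² = 0.0426883; data precision n/σ² = 28/22.24² = 0.0566094.
Posterior precision = 0.0426883 + 0.0566094 = 0.0992977.
Posterior mean = (0.0426883·105.29 + 0.0566094·147.43) / 0.0992977 = 129.314.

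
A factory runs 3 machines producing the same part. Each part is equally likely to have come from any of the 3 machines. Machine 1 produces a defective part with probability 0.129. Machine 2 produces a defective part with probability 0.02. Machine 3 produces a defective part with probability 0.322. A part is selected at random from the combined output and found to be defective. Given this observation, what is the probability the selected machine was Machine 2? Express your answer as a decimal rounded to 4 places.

Posterior probability ≈ 0.0425

Tabulate prior·likelihood by source: [1] prior 0.333333, lik 0.129, product 0.04300; [2] prior 0.333333, lik 0.02, product 0.006667; [3] prior 0.333333, lik 0.322, product 0.1073.
Normalizing constant = 0.15700; the posterior for Machine 2 is its product over the sum, 0.006667/0.15700 = 0.0425.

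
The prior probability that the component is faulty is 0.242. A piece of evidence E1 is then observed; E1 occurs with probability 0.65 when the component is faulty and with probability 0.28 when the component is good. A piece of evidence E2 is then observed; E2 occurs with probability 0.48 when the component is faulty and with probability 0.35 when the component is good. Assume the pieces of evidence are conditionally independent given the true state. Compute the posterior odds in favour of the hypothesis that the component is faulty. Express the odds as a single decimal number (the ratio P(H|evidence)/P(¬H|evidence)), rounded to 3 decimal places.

Posterior odds ≈ 1.016

Prior odds = 0.242/(1−0.242) = 0.31926. In log-odds, ln(0.31926) = -1.1417.
Add log likelihood ratios: ln(2.3214) + ln(1.3714) = 1.1580.
Posterior log-odds = 0.016290, so posterior odds = exp(0.016290) = 1.0164.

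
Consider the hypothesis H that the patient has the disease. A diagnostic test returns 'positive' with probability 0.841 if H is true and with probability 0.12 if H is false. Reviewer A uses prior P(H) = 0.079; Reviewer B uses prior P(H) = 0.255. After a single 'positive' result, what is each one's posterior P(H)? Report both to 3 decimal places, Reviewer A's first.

Reviewer A: 0.375; Reviewer B: 0.706

The likelihood ratio for a 'positive' result is 0.841/0.12 = 7.0083.
Reviewer A: prior odds 0.079/0.921 = 0.085776; posterior odds 0.60115; posterior probability 0.375.
Reviewer B: prior odds 0.255/0.745 = 0.34228; posterior odds 2.3988; posterior probability 0.706.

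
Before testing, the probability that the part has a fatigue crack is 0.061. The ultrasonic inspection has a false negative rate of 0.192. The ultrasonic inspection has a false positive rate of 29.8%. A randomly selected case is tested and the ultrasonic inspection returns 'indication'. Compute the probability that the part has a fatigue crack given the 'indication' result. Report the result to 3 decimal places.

P(H | E) ≈ 0.150

Write H for 'the part has a fatigue crack'. Prior odds H:¬H = 0.061/0.939 = 0.064963. For the 'indication' outcome, the likelihood ratio is 0.808/0.298 = 2.7114.
Posterior odds = 0.064963 × 2.7114 = 0.17614, so P(H|E) = 0.17614/(1+0.17614) = 0.150.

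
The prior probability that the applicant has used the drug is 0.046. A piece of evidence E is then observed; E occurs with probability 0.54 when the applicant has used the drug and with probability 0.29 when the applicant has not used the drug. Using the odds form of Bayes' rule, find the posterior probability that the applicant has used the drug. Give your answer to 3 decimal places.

Posterior probability ≈ 0.082

Prior odds = 0.046/(1−0.046) = 0.048218. In log-odds, ln(0.048218) = -3.0320.
Add log likelihood ratio: ln(1.8621) = 0.62169.
Posterior log-odds = -2.4103, so posterior odds = exp(-2.4103) = 0.089785. Converting, P(H|E) = 0.089785/1.0898 = 0.082.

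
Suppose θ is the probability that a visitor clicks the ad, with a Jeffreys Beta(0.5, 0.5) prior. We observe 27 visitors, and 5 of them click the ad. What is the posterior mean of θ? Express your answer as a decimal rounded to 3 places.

The binomial likelihood is conjugate to the Beta prior: with 5 successes and 22 failures, the posterior is Beta(0.5+5, 0.5+22) = Beta(5.5, 22.5).
E[θ | data] = 5.5/(5.5+22.5) = 0.196.

Posterior mean ≈ 0.196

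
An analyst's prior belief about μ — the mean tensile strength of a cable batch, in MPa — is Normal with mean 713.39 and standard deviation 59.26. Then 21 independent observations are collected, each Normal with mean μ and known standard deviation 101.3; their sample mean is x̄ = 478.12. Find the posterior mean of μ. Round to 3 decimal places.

Posterior mean ≈ 506.858

With known σ, the Normal prior is conjugate. Weight on the data is w = (n/σ²)/(n/σ² + 1/τ₀²) = 0.00204645/(0.00204645+0.00028476) = 0.87785.
Posterior mean = w·x̄ + (1−w)·μ₀ = 0.87785·478.12 + 0.12215·713.39 = 506.858.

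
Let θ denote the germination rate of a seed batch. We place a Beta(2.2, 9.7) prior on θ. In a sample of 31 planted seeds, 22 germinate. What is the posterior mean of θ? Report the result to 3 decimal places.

The binomial likelihood is conjugate to the Beta prior: with 22 successes and 9 failures, the posterior is Beta(2.2+22, 9.7+9) = Beta(24.2, 18.7).
Posterior mean = α/(α+β) = 24.2/42.9 = 0.564.

Posterior mean ≈ 0.564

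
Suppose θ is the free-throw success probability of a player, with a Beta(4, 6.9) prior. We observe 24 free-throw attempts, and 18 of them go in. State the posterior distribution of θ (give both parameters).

Posterior: Beta(22, 12.9)

The binomial likelihood is conjugate to the Beta prior: with 18 successes and 6 failures, the posterior is Beta(4+18, 6.9+6) = Beta(22, 12.9).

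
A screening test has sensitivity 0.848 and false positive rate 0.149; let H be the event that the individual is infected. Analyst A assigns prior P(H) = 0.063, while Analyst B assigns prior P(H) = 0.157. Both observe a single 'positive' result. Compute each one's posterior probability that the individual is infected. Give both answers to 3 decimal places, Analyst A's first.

Analyst A: 0.277; Analyst B: 0.515

P('+'|H) = 0.848, P('+'|¬H) = 0.149.
Analyst A: numerator 0.848·0.063 = 0.053424; evidence = 0.053424+0.149·0.937 = 0.19304; posterior = 0.277.
Analyst B: numerator 0.848·0.157 = 0.13314; evidence = 0.13314+0.149·0.843 = 0.25874; posterior = 0.515.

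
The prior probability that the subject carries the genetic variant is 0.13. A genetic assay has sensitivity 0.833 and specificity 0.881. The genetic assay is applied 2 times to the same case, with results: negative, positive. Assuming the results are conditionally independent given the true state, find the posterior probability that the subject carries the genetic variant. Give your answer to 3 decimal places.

Posterior P(H) ≈ 0.165

Let H be the event that the subject carries the genetic variant; start with P(H) = 0.13. P('positive'|H) = 0.833, P('positive'|¬H) = 0.119.
Update on result 1 ('negative'): P(H) ← 0.167·0.1300 / (0.167·0.1300 + 0.881·0.8700) = 0.021710/0.78818 = 0.0275.
Update on result 2 ('positive'): P(H) ← 0.833·0.0275 / (0.833·0.0275 + 0.119·0.9725) = 0.022945/0.13867 = 0.1655.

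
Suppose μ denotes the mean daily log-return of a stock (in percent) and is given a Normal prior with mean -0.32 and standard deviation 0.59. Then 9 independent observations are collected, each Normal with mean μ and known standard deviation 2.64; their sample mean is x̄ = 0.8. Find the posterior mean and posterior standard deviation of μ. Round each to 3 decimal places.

Posterior mean ≈ 0.027; posterior SD ≈ 0.490

With known σ, the Normal prior is conjugate. Weight on the data is w = (n/σ²)/(n/σ² + 1/τ₀²) = 1.29132/(1.29132+2.87274) = 0.31011.
Posterior mean = w·x̄ + (1−w)·μ₀ = 0.31011·0.8 + 0.68989·-0.32 = 0.027. Posterior variance = 1/(1.29132+2.87274) = 0.240150, so SD = 0.490.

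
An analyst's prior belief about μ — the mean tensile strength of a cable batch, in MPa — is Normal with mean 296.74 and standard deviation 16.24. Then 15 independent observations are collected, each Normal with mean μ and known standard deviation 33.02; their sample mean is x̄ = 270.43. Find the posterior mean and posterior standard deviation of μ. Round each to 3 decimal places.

With known σ, the Normal prior is conjugate. Weight on the data is w = (n/σ²)/(n/σ² + 1/τ₀²) = 0.0137574/(0.0137574+0.00379165) = 0.78394.
Posterior mean = w·x̄ + (1−w)·μ₀ = 0.78394·270.43 + 0.21606·296.74 = 276.115. Posterior variance = 1/(0.0137574+0.00379165) = 56.9831, so SD = 7.549.

Posterior mean ≈ 276.115; posterior SD ≈ 7.549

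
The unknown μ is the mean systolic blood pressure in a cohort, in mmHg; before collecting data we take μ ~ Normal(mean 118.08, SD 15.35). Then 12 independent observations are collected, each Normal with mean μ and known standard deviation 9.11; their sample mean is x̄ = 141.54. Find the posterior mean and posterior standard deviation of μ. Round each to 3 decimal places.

Posterior mean ≈ 140.871; posterior SD ≈ 2.592

Prior precision 1/τ₀² = 1/15.35² = 0.00424408; data precision n/σ² = 12/9.11² = 0.144592.
Posterior precision = 0.00424408 + 0.144592 = 0.148836, giving posterior SD = 1/√0.148836 = 2.592.
Posterior mean = (0.00424408·118.08 + 0.144592·141.54) / 0.148836 = 140.871.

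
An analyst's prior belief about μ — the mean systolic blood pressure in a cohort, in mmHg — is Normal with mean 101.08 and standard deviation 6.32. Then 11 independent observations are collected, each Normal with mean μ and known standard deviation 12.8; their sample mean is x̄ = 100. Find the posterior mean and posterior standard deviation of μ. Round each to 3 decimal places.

Posterior mean ≈ 100.293; posterior SD ≈ 3.294

Prior precision 1/τ₀² = 1/6.32² = 0.0250361; data precision n/σ² = 11/12.8² = 0.0671387.
Posterior precision = 0.0250361 + 0.0671387 = 0.0921747, giving posterior SD = 1/√0.0921747 = 3.294.
Posterior mean = (0.0250361·101.08 + 0.0671387·100) / 0.0921747 = 100.293.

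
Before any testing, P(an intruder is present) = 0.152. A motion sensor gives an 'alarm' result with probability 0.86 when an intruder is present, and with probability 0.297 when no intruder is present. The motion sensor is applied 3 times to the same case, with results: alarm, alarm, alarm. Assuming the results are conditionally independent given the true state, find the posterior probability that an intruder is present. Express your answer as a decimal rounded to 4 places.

Posterior P(H) ≈ 0.8131

With H the event that an intruder is present, the joint likelihood of the observed sequence is P(data|H) = 0.86·0.86·0.86 = 0.63606 and P(data|¬H) = 0.297·0.297·0.297 = 0.026198.
Bayes: P(H|data) = 0.152·0.63606 / (0.152·0.63606 + 0.848·0.026198) = 0.096681/0.11890 = 0.8131.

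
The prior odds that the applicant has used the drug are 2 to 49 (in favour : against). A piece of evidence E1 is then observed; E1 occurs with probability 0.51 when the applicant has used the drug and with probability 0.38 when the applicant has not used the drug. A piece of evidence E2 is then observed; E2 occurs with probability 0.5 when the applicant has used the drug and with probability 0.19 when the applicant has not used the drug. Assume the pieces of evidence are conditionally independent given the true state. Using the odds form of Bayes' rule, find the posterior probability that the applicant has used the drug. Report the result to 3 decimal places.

Posterior probability ≈ 0.126

Prior odds = 2/49 = 0.040816. In log-odds, ln(0.040816) = -3.1987.
Add log likelihood ratios: ln(1.3421) + ln(2.6316) = 1.2618.
Posterior log-odds = -1.9368, so posterior odds = exp(-1.9368) = 0.14416. Converting, P(H|E) = 0.14416/1.1442 = 0.126.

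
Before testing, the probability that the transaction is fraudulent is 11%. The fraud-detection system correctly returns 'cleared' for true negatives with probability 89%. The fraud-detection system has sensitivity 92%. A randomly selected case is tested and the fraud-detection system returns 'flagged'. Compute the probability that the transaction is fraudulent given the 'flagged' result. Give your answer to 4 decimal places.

Let H be the event that the transaction is fraudulent. P(H) = 0.11, so P(¬H) = 0.89. With E the 'flagged' result, P(E|H) = 0.92 and P(E|¬H) = 0.11.
P(E) = 0.92·0.11 + 0.11·0.89 = 0.10120 + 0.097900 = 0.19910.
By Bayes' theorem, P(H|E) = 0.10120 / 0.19910 = 0.5083.

P(H | E) ≈ 0.5083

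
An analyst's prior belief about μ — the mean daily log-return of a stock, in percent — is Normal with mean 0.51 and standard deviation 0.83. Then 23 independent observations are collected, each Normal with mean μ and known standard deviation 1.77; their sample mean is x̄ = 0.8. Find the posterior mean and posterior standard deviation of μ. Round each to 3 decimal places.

With known σ, the Normal prior is conjugate. Weight on the data is w = (n/σ²)/(n/σ² + 1/τ₀²) = 7.34144/(7.34144+1.45159) = 0.83492.
Posterior mean = w·x̄ + (1−w)·μ₀ = 0.83492·0.8 + 0.16508·0.51 = 0.752. Posterior variance = 1/(7.34144+1.45159) = 0.113726, so SD = 0.337.

Posterior mean ≈ 0.752; posterior SD ≈ 0.337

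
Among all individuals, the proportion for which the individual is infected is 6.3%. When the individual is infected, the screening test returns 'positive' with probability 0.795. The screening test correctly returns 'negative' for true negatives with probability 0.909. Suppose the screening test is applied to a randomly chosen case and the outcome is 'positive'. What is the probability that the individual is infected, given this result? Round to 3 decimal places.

Write H for 'the individual is infected'. Prior odds H:¬H = 0.063/0.937 = 0.067236. For the 'positive' outcome, the likelihood ratio is 0.795/0.091 = 8.7363.
Posterior odds = 0.067236 × 8.7363 = 0.58739, so P(H|E) = 0.58739/(1+0.58739) = 0.370.

P(H | E) ≈ 0.370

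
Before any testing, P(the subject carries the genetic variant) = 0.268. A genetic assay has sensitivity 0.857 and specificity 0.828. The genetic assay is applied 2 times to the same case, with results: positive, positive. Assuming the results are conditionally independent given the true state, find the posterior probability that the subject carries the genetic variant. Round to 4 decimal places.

Posterior P(H) ≈ 0.9009

With H the event that the subject carries the genetic variant, the joint likelihood of the observed sequence is P(data|H) = 0.857·0.857 = 0.73445 and P(data|¬H) = 0.172·0.172 = 0.029584.
Bayes: P(H|data) = 0.268·0.73445 / (0.268·0.73445 + 0.732·0.029584) = 0.19683/0.21849 = 0.9009.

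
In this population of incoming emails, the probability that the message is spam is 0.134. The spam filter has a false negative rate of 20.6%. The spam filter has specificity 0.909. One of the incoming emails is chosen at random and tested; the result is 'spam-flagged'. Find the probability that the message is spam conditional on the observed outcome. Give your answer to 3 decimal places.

Let H be the event that the message is spam. P(H) = 0.134, so P(¬H) = 0.866. With E the 'spam-flagged' result, P(E|H) = 0.794 and P(E|¬H) = 0.091.
P(E) = 0.794·0.134 + 0.091·0.866 = 0.10640 + 0.078806 = 0.18520.
By Bayes' theorem, P(H|E) = 0.10640 / 0.18520 = 0.574.

P(H | E) ≈ 0.574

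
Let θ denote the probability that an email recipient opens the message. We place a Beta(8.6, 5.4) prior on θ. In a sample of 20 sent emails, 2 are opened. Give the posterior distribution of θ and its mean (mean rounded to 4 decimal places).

Posterior: Beta(10.6, 23.4); mean ≈ 0.3118

Observing 2 successes and 18 failures updates Beta(8.6, 5.4) by adding the success and failure counts to the two shape parameters: α = 8.6+2 = 10.6, β = 5.4+18 = 23.4.
Posterior mean = α/(α+β) = 10.6/34 = 0.3118.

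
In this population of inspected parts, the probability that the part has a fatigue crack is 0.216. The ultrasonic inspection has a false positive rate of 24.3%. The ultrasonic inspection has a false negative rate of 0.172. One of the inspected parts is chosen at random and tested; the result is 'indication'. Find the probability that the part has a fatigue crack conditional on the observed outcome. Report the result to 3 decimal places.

P(H | E) ≈ 0.484

Let H be the event that the part has a fatigue crack. P(H) = 0.216, so P(¬H) = 0.784. With E the 'indication' result, P(E|H) = 0.828 and P(E|¬H) = 0.243.
P(E) = 0.828·0.216 + 0.243·0.784 = 0.17885 + 0.19051 = 0.36936.
By Bayes' theorem, P(H|E) = 0.17885 / 0.36936 = 0.484.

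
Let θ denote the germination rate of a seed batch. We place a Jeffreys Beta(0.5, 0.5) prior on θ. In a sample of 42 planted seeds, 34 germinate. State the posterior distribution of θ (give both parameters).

The binomial likelihood is conjugate to the Beta prior: with 34 successes and 8 failures, the posterior is Beta(0.5+34, 0.5+8) = Beta(34.5, 8.5).

Posterior: Beta(34.5, 8.5)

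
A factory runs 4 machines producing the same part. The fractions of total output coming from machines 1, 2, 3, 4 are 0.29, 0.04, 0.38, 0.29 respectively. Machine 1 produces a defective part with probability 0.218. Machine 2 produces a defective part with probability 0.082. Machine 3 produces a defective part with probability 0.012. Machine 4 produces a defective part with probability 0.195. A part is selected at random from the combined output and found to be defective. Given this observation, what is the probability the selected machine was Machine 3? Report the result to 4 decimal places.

Posterior probability ≈ 0.0357

Tabulate prior·likelihood by source: [1] prior 0.29, lik 0.218, product 0.06322; [2] prior 0.04, lik 0.082, product 0.003280; [3] prior 0.38, lik 0.012, product 0.004560; [4] prior 0.29, lik 0.195, product 0.05655.
Normalizing constant = 0.12761; the posterior for Machine 3 is its product over the sum, 0.004560/0.12761 = 0.0357.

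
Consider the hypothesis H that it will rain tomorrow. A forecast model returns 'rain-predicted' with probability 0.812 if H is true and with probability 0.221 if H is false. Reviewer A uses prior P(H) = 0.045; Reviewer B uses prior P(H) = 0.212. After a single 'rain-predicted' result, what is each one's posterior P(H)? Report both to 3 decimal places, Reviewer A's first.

Reviewer A: 0.148; Reviewer B: 0.497

The likelihood ratio for a 'rain-predicted' result is 0.812/0.221 = 3.6742.
Reviewer A: prior odds 0.045/0.955 = 0.047120; posterior odds 0.17313; posterior probability 0.148.
Reviewer B: prior odds 0.212/0.788 = 0.26904; posterior odds 0.98849; posterior probability 0.497.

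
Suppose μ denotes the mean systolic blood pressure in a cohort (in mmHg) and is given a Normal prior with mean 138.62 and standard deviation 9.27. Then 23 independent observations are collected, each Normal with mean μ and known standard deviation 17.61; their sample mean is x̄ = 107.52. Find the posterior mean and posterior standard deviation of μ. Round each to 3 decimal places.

Prior precision 1/τ₀² = 1/9.27² = 0.0116370; data precision n/σ² = 23/17.61² = 0.0741667.
Posterior precision = 0.0116370 + 0.0741667 = 0.0858037, giving posterior SD = 1/√0.0858037 = 3.414.
Posterior mean = (0.0116370·138.62 + 0.0741667·107.52) / 0.0858037 = 111.738.

Posterior mean ≈ 111.738; posterior SD ≈ 3.414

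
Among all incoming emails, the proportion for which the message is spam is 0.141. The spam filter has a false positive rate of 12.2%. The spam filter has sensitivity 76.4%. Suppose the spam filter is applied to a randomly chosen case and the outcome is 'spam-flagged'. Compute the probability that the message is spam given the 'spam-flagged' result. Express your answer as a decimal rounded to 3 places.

P(H | E) ≈ 0.507

Write H for 'the message is spam'. Prior odds H:¬H = 0.141/0.859 = 0.16414. For the 'spam-flagged' outcome, the likelihood ratio is 0.764/0.122 = 6.2623.
Posterior odds = 0.16414 × 6.2623 = 1.0279, so P(H|E) = 1.0279/(1+1.0279) = 0.507.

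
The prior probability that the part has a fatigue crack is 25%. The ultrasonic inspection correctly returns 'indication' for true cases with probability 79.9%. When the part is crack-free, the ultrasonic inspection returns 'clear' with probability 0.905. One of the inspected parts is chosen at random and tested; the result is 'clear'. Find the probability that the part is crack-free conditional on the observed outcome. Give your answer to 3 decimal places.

Let H be the event that the part has a fatigue crack. P(H) = 0.25, so P(¬H) = 0.75. With E the 'clear' result, P(E|H) = 0.201 and P(E|¬H) = 0.905.
P(E) = 0.201·0.25 + 0.905·0.75 = 0.050250 + 0.67875 = 0.72900.
By Bayes' theorem, P(H|E) = 0.050250 / 0.72900 = 0.069. Hence P(¬H|E) = 1 − 0.069 = 0.931.

P(¬H | E) ≈ 0.931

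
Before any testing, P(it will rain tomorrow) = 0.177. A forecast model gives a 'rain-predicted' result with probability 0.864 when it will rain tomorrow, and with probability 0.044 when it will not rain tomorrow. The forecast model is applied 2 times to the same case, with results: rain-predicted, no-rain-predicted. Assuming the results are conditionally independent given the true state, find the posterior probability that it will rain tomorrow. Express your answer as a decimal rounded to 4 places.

With H the event that it will rain tomorrow, the joint likelihood of the observed sequence is P(data|H) = 0.864·0.136 = 0.11750 and P(data|¬H) = 0.044·0.956 = 0.042064.
Bayes: P(H|data) = 0.177·0.11750 / (0.177·0.11750 + 0.823·0.042064) = 0.020798/0.055417 = 0.3753.

Posterior P(H) ≈ 0.3753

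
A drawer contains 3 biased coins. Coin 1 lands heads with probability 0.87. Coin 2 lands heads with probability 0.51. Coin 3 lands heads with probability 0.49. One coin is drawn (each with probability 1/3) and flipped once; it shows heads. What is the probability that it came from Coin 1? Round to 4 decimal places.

Tabulate prior·likelihood by source: [1] prior 0.333333, lik 0.87, product 0.2900; [2] prior 0.333333, lik 0.51, product 0.1700; [3] prior 0.333333, lik 0.49, product 0.1633.
Normalizing constant = 0.62333; the posterior for Coin 1 is its product over the sum, 0.2900/0.62333 = 0.4652.

Posterior probability ≈ 0.4652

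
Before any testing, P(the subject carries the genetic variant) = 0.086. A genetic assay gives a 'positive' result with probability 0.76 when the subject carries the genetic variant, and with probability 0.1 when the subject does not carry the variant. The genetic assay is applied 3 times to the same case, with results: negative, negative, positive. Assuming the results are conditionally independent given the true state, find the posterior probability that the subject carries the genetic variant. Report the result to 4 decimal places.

Posterior P(H) ≈ 0.0484

With H the event that the subject carries the genetic variant, the joint likelihood of the observed sequence is P(data|H) = 0.24·0.24·0.76 = 0.043776 and P(data|¬H) = 0.9·0.9·0.1 = 0.081000.
Bayes: P(H|data) = 0.086·0.043776 / (0.086·0.043776 + 0.914·0.081000) = 0.0037647/0.077799 = 0.0484.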